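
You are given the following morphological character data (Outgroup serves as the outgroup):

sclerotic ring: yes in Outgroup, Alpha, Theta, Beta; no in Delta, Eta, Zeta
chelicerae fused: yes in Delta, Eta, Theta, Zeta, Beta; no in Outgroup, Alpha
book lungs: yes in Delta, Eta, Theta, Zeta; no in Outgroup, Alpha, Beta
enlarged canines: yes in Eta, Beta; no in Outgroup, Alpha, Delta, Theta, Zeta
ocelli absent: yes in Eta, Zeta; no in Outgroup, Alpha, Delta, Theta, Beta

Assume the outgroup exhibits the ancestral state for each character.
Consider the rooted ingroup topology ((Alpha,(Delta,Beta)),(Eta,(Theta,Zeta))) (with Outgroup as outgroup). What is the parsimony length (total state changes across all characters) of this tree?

11

Map each character onto ((Alpha,(Delta,Beta)),(Eta,(Theta,Zeta))) (rooted by Outgroup) and count the minimum state changes it requires (Fitch parsimony):
sclerotic ring: 3; chelicerae fused: 2; book lungs: 2; enlarged canines: 2; ocelli absent: 2.
Total tree length = 11.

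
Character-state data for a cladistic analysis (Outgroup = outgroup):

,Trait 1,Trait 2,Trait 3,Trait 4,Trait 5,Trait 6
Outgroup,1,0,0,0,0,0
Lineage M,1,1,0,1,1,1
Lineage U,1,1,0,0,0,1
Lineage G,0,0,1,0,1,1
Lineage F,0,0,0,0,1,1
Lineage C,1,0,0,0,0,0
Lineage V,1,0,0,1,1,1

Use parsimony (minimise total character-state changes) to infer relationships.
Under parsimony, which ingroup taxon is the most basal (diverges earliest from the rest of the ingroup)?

Lineage C

Character polarity is set by the outgroup: the derived state is whichever differs from the outgroup's state, so for Trait 1 the derived state is '0', and for the remaining characters it is '1'.
Only Lineage F and Lineage G show the derived state '0' for Trait 1, supporting them as a clade.
Trait 2 (state '1') occurs in Lineage M and Lineage U but conflicts with the nesting implied by the other characters — most parsimoniously interpreted as homoplasy.
Trait 3 (derived state '1') is unique to Lineage G (autapomorphy; uninformative for grouping).
Trait 4: derived state '1' in Lineage M and Lineage V only — synapomorphy for {Lineage M, Lineage V}.
Trait 5 (derived state '1') is shared by Lineage F, Lineage G, Lineage M, and Lineage V — a synapomorphy uniting that clade.
Only Lineage F, Lineage G, Lineage M, Lineage U, and Lineage V show the derived state '1' for Trait 6, supporting them as a clade.
Most parsimonious ingroup topology: ((((Lineage M,Lineage V),(Lineage G,Lineage F)),Lineage U),Lineage C).
Lineage C is sister to the clade containing all other ingroup taxa, so it is the earliest-diverging (most basal) ingroup lineage.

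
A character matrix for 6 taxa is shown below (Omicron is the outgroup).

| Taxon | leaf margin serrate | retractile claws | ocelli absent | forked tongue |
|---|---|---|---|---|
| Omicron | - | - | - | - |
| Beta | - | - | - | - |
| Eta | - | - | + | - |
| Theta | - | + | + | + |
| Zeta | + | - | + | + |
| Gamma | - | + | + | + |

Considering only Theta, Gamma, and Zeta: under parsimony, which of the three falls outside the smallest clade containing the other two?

The outgroup has state '-' for every character, so '+' is the derived state throughout.
leaf margin serrate (derived state '+') is unique to Zeta (autapomorphy; uninformative for grouping).
Only Gamma and Theta show the derived state '+' for retractile claws, supporting them as a clade.
ocelli absent: derived state '+' in Eta, Gamma, Theta, and Zeta only — synapomorphy for {Eta, Gamma, Theta, Zeta}.
forked tongue (derived state '+') is shared by Gamma, Theta, and Zeta — a synapomorphy uniting that clade.
Most parsimonious ingroup topology: (Beta,(Eta,((Theta,Gamma),Zeta))).
Theta and Gamma share a more recent common ancestor with each other than either does with Zeta, so Zeta is the least closely related of the three.

Zeta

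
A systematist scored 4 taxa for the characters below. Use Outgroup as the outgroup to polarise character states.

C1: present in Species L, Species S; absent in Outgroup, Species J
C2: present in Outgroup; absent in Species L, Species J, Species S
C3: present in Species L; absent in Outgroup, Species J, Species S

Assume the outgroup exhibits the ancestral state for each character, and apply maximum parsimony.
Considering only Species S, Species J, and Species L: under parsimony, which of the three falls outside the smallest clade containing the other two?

Species J

Character polarity is set by the outgroup: the derived state is whichever differs from the outgroup's state, so for C2 the derived state is 'absent', and for the remaining characters it is 'present'.
C1 (derived state 'present') is shared by Species L and Species S — a synapomorphy uniting that clade.
All ingroup taxa share the derived state 'absent' for C2; it defines the ingroup but does not resolve relationships within it.
C3 (derived state 'present') is unique to Species L (autapomorphy; uninformative for grouping).
Most parsimonious ingroup topology: ((Species L,Species S),Species J).
Species S and Species L share a more recent common ancestor with each other than either does with Species J, so Species J is the least closely related of the three.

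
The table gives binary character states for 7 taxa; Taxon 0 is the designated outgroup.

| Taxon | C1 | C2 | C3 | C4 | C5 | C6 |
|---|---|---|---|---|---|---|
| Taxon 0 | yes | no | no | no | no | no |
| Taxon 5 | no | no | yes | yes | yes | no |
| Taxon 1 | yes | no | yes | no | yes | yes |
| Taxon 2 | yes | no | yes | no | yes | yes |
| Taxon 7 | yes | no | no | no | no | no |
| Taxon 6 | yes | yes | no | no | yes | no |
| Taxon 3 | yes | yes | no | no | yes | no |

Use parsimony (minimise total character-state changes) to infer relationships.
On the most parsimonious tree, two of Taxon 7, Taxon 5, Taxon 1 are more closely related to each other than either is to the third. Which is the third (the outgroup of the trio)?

Character polarity is set by the outgroup: the derived state is whichever differs from the outgroup's state, so for C1 the derived state is 'no', and for the remaining characters it is 'yes'.
C1: derived state 'no' in Taxon 5 only — an autapomorphy, so it tells us nothing about relationships among taxa.
Only Taxon 3 and Taxon 6 show the derived state 'yes' for C2, supporting them as a clade.
C3 (derived state 'yes') is shared by Taxon 1, Taxon 2, and Taxon 5 — a synapomorphy uniting that clade.
C4: derived state 'yes' in Taxon 5 only — an autapomorphy, so it tells us nothing about relationships among taxa.
C5: derived state 'yes' in Taxon 1, Taxon 2, Taxon 3, Taxon 5, and Taxon 6 only — synapomorphy for {Taxon 1, Taxon 2, Taxon 3, Taxon 5, Taxon 6}.
C6: derived state 'yes' in Taxon 1 and Taxon 2 only — synapomorphy for {Taxon 1, Taxon 2}.
Most parsimonious ingroup topology: (((Taxon 5,(Taxon 1,Taxon 2)),(Taxon 6,Taxon 3)),Taxon 7).
Taxon 1 and Taxon 5 share a more recent common ancestor with each other than either does with Taxon 7, so Taxon 7 is the least closely related of the three.

Taxon 7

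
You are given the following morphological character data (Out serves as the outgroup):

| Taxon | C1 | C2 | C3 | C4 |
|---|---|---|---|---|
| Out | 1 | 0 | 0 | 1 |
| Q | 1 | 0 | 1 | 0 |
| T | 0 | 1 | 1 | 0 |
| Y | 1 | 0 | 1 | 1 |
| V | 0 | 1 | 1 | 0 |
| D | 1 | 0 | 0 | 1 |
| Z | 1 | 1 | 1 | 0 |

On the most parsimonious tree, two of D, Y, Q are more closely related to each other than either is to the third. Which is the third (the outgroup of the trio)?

D

Character polarity is set by the outgroup: the derived state is whichever differs from the outgroup's state, so for C1, C4 the derived state is '0', and for the remaining characters it is '1'.
Only T and V show the derived state '0' for C1, supporting them as a clade.
C2: derived state '1' in T, V, and Z only — synapomorphy for {T, V, Z}.
C3 (derived state '1') is shared by Q, T, V, Y, and Z — a synapomorphy uniting that clade.
Only Q, T, V, and Z show the derived state '0' for C4, supporting them as a clade.
Most parsimonious ingroup topology: (((Q,((T,V),Z)),Y),D).
Q and Y share a more recent common ancestor with each other than either does with D, so D is the least closely related of the three.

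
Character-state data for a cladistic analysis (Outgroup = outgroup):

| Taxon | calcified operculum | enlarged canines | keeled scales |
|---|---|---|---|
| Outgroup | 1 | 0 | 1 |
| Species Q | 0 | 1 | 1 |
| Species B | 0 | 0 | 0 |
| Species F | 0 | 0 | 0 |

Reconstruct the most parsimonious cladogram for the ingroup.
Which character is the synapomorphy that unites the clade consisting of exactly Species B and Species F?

keeled scales

Character polarity is set by the outgroup: the derived state is whichever differs from the outgroup's state, so for calcified operculum, keeled scales the derived state is '0', and for the remaining characters it is '1'.
calcified operculum (derived state '0') is shared by all ingroup taxa — unites the whole ingroup.
enlarged canines: derived state '1' in Species Q only — an autapomorphy, so it tells us nothing about relationships among taxa.
keeled scales: derived state '0' in Species B and Species F only — synapomorphy for {Species B, Species F}.
Most parsimonious ingroup topology: (Species Q,(Species B,Species F)).
The clade {Species B, Species F} is supported by keeled scales: its derived state '0' occurs in exactly those taxa and in no other taxon (including the outgroup).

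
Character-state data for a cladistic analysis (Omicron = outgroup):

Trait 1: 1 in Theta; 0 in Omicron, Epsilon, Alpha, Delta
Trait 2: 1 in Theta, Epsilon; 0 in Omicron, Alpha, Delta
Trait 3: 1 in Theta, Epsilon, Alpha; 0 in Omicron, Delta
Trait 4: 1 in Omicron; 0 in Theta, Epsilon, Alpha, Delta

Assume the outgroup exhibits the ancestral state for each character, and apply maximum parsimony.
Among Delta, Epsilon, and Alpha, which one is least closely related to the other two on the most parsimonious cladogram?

Character polarity is set by the outgroup: the derived state is whichever differs from the outgroup's state, so for Trait 4 the derived state is '0', and for the remaining characters it is '1'.
Trait 1: derived state '1' in Theta only — an autapomorphy, so it tells us nothing about relationships among taxa.
Only Epsilon and Theta show the derived state '1' for Trait 2, supporting them as a clade.
Trait 3 (derived state '1') is shared by Alpha, Epsilon, and Theta — a synapomorphy uniting that clade.
All ingroup taxa share the derived state '0' for Trait 4; it defines the ingroup but does not resolve relationships within it.
Most parsimonious ingroup topology: (((Theta,Epsilon),Alpha),Delta).
Alpha and Epsilon share a more recent common ancestor with each other than either does with Delta, so Delta is the least closely related of the three.

Delta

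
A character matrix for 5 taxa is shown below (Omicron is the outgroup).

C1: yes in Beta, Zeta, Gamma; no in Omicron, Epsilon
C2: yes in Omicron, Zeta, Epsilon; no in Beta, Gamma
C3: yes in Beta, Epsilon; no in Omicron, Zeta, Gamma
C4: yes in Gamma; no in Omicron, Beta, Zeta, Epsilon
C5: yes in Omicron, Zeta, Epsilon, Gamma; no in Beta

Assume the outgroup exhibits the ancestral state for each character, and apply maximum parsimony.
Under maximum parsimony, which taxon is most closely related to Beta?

Gamma

Character polarity is set by the outgroup: the derived state is whichever differs from the outgroup's state, so for C2, C5 the derived state is 'no', and for the remaining characters it is 'yes'.
Only Beta, Gamma, and Zeta show the derived state 'yes' for C1, supporting them as a clade.
C2: derived state 'no' in Beta and Gamma only — synapomorphy for {Beta, Gamma}.
C3 groups Beta and Epsilon, which is incompatible with the clades supported by the remaining characters; treating it as convergent (homoplasy) costs fewer steps than any alternative tree.
C4: derived state 'yes' in Gamma only — an autapomorphy, so it tells us nothing about relationships among taxa.
C5: derived state 'no' in Beta only — an autapomorphy, so it tells us nothing about relationships among taxa.
Most parsimonious ingroup topology: (((Beta,Gamma),Zeta),Epsilon).
Beta and Gamma form a cherry on this tree, so they are sister taxa.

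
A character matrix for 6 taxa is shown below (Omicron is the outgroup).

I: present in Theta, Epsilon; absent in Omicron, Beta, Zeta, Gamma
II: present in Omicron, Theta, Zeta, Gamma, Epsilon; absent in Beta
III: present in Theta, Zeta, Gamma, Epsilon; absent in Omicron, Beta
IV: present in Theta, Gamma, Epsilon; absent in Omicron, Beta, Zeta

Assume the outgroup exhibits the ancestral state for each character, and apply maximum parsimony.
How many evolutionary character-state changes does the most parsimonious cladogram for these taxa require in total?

4

Character polarity is set by the outgroup: the derived state is whichever differs from the outgroup's state, so for II the derived state is 'absent', and for the remaining characters it is 'present'.
I (derived state 'present') is shared by Epsilon and Theta — a synapomorphy uniting that clade.
II (derived state 'absent') is unique to Beta (autapomorphy; uninformative for grouping).
III (derived state 'present') is shared by Epsilon, Gamma, Theta, and Zeta — a synapomorphy uniting that clade.
Only Epsilon, Gamma, and Theta show the derived state 'present' for IV, supporting them as a clade.
Most parsimonious ingroup topology: (Beta,(((Theta,Epsilon),Gamma),Zeta)).
Changes per character on this tree: I: 1; II: 1; III: 1; IV: 1.
Total = 4.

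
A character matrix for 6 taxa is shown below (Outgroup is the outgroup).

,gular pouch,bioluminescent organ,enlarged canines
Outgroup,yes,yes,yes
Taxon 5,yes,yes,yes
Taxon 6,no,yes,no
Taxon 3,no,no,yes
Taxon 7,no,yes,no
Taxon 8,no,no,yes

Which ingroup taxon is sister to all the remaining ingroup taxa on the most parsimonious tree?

Taxon 5

The outgroup has state 'yes' for every character, so 'no' is the derived state throughout.
gular pouch: derived state 'no' in Taxon 3, Taxon 6, Taxon 7, and Taxon 8 only — synapomorphy for {Taxon 3, Taxon 6, Taxon 7, Taxon 8}.
bioluminescent organ: derived state 'no' in Taxon 3 and Taxon 8 only — synapomorphy for {Taxon 3, Taxon 8}.
Only Taxon 6 and Taxon 7 show the derived state 'no' for enlarged canines, supporting them as a clade.
Most parsimonious ingroup topology: (Taxon 5,((Taxon 6,Taxon 7),(Taxon 3,Taxon 8))).
Taxon 5 is sister to the clade containing all other ingroup taxa, so it is the earliest-diverging (most basal) ingroup lineage.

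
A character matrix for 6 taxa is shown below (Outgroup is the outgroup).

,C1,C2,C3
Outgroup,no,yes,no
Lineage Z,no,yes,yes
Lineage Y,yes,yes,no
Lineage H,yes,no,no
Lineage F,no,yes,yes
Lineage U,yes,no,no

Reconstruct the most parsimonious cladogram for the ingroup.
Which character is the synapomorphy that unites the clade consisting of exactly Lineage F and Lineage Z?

C3

Character polarity is set by the outgroup: the derived state is whichever differs from the outgroup's state, so for C2 the derived state is 'no', and for the remaining characters it is 'yes'.
C1 (derived state 'yes') is shared by Lineage H, Lineage U, and Lineage Y — a synapomorphy uniting that clade.
C2: derived state 'no' in Lineage H and Lineage U only — synapomorphy for {Lineage H, Lineage U}.
Only Lineage F and Lineage Z show the derived state 'yes' for C3, supporting them as a clade.
Most parsimonious ingroup topology: ((Lineage Z,Lineage F),(Lineage Y,(Lineage H,Lineage U))).
The clade {Lineage F, Lineage Z} is supported by C3: its derived state 'yes' occurs in exactly those taxa and in no other taxon (including the outgroup).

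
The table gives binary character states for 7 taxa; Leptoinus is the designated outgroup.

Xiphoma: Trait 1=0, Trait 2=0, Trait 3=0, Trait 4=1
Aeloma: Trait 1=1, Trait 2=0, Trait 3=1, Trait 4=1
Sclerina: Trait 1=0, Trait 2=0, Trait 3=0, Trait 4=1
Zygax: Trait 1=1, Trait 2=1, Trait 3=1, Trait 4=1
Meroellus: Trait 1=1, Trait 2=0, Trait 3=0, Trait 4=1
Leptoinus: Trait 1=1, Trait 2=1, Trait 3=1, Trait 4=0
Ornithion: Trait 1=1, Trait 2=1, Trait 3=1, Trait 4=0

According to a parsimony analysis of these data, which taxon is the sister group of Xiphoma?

Sclerina

Character polarity is set by the outgroup: the derived state is whichever differs from the outgroup's state, so for Trait 1, Trait 2, Trait 3 the derived state is '0', and for the remaining characters it is '1'.
Only Sclerina and Xiphoma show the derived state '0' for Trait 1, supporting them as a clade.
Only Aeloma, Meroellus, Sclerina, and Xiphoma show the derived state '0' for Trait 2, supporting them as a clade.
Trait 3: derived state '0' in Meroellus, Sclerina, and Xiphoma only — synapomorphy for {Meroellus, Sclerina, Xiphoma}.
Trait 4 (derived state '1') is shared by Aeloma, Meroellus, Sclerina, Xiphoma, and Zygax — a synapomorphy uniting that clade.
Most parsimonious ingroup topology: (((Aeloma,((Xiphoma,Sclerina),Meroellus)),Zygax),Ornithion).
Xiphoma and Sclerina form a cherry on this tree, so they are sister taxa.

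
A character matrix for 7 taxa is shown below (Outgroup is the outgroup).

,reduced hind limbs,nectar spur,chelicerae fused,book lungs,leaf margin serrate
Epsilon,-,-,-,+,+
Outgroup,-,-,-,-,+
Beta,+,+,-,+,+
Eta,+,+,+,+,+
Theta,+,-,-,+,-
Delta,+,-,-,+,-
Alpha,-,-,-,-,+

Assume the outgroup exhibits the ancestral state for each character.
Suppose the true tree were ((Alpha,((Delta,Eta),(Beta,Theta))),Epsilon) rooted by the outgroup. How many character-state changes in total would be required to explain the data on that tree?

8

Map each character onto ((Alpha,((Delta,Eta),(Beta,Theta))),Epsilon) (rooted by Outgroup) and count the minimum state changes it requires (Fitch parsimony):
reduced hind limbs: 1; nectar spur: 2; chelicerae fused: 1; book lungs: 2; leaf margin serrate: 2.
Total tree length = 8.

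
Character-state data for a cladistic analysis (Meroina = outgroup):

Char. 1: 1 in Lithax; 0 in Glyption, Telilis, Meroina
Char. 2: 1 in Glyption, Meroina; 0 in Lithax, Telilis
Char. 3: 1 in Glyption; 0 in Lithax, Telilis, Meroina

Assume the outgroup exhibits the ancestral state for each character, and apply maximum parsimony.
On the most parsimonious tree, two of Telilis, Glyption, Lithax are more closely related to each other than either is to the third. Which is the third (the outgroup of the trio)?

Glyption

Character polarity is set by the outgroup: the derived state is whichever differs from the outgroup's state, so for Char. 2 the derived state is '0', and for the remaining characters it is '1'.
Char. 1: derived state '1' in Lithax only — an autapomorphy, so it tells us nothing about relationships among taxa.
Char. 2 (derived state '0') is shared by Lithax and Telilis — a synapomorphy uniting that clade.
Char. 3 (derived state '1') is unique to Glyption (autapomorphy; uninformative for grouping).
Most parsimonious ingroup topology: ((Lithax,Telilis),Glyption).
Lithax and Telilis share a more recent common ancestor with each other than either does with Glyption, so Glyption is the least closely related of the three.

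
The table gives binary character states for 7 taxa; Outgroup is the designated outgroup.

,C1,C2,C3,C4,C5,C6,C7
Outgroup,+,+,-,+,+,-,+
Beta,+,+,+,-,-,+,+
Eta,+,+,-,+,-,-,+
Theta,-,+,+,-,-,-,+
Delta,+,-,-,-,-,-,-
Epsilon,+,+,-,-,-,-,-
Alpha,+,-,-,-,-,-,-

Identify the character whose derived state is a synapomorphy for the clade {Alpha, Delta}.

Character polarity is set by the outgroup: the derived state is whichever differs from the outgroup's state, so for C1, C2, C4, C5, C7 the derived state is '-', and for the remaining characters it is '+'.
C1: derived state '-' in Theta only — an autapomorphy, so it tells us nothing about relationships among taxa.
C2: derived state '-' in Alpha and Delta only — synapomorphy for {Alpha, Delta}.
C3 (derived state '+') is shared by Beta and Theta — a synapomorphy uniting that clade.
Only Alpha, Beta, Delta, Epsilon, and Theta show the derived state '-' for C4, supporting them as a clade.
C5 (derived state '-') is shared by all ingroup taxa — unites the whole ingroup.
C6 (derived state '+') is unique to Beta (autapomorphy; uninformative for grouping).
C7: derived state '-' in Alpha, Delta, and Epsilon only — synapomorphy for {Alpha, Delta, Epsilon}.
Most parsimonious ingroup topology: (((Beta,Theta),((Delta,Alpha),Epsilon)),Eta).
The clade {Alpha, Delta} is supported by C2: its derived state '-' occurs in exactly those taxa and in no other taxon (including the outgroup).

C2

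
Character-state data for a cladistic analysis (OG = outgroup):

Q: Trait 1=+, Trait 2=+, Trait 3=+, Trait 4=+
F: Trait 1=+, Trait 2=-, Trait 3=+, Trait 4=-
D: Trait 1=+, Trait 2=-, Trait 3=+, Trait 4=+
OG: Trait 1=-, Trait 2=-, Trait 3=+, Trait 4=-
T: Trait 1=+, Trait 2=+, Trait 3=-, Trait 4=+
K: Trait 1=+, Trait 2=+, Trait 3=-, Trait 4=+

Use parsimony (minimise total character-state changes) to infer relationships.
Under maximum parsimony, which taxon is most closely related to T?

K

Character polarity is set by the outgroup: the derived state is whichever differs from the outgroup's state, so for Trait 3 the derived state is '-', and for the remaining characters it is '+'.
All ingroup taxa share the derived state '+' for Trait 1; it defines the ingroup but does not resolve relationships within it.
Trait 2: derived state '+' in K, Q, and T only — synapomorphy for {K, Q, T}.
Only K and T show the derived state '-' for Trait 3, supporting them as a clade.
Trait 4 (derived state '+') is shared by D, K, Q, and T — a synapomorphy uniting that clade.
Most parsimonious ingroup topology: ((((T,K),Q),D),F).
T and K form a cherry on this tree, so they are sister taxa.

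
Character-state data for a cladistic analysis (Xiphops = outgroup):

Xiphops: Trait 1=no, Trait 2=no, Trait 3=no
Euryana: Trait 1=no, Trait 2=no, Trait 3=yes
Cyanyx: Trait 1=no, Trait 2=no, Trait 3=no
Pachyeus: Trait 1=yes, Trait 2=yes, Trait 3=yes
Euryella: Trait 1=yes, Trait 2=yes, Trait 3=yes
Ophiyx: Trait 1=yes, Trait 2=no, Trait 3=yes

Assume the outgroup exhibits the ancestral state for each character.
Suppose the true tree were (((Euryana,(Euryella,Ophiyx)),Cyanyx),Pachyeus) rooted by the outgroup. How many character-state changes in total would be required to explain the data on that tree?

Map each character onto (((Euryana,(Euryella,Ophiyx)),Cyanyx),Pachyeus) (rooted by Xiphops) and count the minimum state changes it requires (Fitch parsimony):
Trait 1: 2; Trait 2: 2; Trait 3: 2.
Total tree length = 6.

6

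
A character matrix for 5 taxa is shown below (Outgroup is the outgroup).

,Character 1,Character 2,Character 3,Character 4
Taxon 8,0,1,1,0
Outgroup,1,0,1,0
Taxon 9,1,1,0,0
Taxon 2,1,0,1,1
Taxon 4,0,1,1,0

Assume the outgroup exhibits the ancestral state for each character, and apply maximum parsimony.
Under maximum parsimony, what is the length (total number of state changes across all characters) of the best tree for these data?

4

Character polarity is set by the outgroup: the derived state is whichever differs from the outgroup's state, so for Character 1, Character 3 the derived state is '0', and for the remaining characters it is '1'.
Only Taxon 4 and Taxon 8 show the derived state '0' for Character 1, supporting them as a clade.
Character 2: derived state '1' in Taxon 4, Taxon 8, and Taxon 9 only — synapomorphy for {Taxon 4, Taxon 8, Taxon 9}.
Character 3 (derived state '0') is unique to Taxon 9 (autapomorphy; uninformative for grouping).
Character 4 (derived state '1') is unique to Taxon 2 (autapomorphy; uninformative for grouping).
Most parsimonious ingroup topology: (Taxon 2,((Taxon 8,Taxon 4),Taxon 9)).
Changes per character on this tree: Character 1: 1; Character 2: 1; Character 3: 1; Character 4: 1.
Total = 4.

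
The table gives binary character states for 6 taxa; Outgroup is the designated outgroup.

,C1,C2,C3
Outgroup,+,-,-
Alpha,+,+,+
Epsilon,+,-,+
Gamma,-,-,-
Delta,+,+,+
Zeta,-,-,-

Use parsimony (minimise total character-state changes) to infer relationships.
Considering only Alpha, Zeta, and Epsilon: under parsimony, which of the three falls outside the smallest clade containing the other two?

Zeta

Character polarity is set by the outgroup: the derived state is whichever differs from the outgroup's state, so for C1 the derived state is '-', and for the remaining characters it is '+'.
Only Gamma and Zeta show the derived state '-' for C1, supporting them as a clade.
C2: derived state '+' in Alpha and Delta only — synapomorphy for {Alpha, Delta}.
C3: derived state '+' in Alpha, Delta, and Epsilon only — synapomorphy for {Alpha, Delta, Epsilon}.
Most parsimonious ingroup topology: (((Alpha,Delta),Epsilon),(Gamma,Zeta)).
Epsilon and Alpha share a more recent common ancestor with each other than either does with Zeta, so Zeta is the least closely related of the three.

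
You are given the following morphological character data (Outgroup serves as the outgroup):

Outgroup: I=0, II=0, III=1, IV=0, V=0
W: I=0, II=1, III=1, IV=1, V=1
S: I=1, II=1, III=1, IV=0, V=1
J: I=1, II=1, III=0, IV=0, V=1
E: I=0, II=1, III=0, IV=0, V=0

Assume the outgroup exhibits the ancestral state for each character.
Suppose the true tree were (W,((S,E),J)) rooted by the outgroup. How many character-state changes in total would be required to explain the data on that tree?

8

Map each character onto (W,((S,E),J)) (rooted by Outgroup) and count the minimum state changes it requires (Fitch parsimony):
I: 2; II: 1; III: 2; IV: 1; V: 2.
Total tree length = 8.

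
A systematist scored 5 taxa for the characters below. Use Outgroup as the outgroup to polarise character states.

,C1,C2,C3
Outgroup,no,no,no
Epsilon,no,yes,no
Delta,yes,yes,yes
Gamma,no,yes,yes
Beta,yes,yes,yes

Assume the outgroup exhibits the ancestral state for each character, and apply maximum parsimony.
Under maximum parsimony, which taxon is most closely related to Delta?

Beta

The outgroup has state 'no' for every character, so 'yes' is the derived state throughout.
C1 (derived state 'yes') is shared by Beta and Delta — a synapomorphy uniting that clade.
All ingroup taxa share the derived state 'yes' for C2; it defines the ingroup but does not resolve relationships within it.
C3: derived state 'yes' in Beta, Delta, and Gamma only — synapomorphy for {Beta, Delta, Gamma}.
Most parsimonious ingroup topology: ((Gamma,(Delta,Beta)),Epsilon).
Delta and Beta form a cherry on this tree, so they are sister taxa.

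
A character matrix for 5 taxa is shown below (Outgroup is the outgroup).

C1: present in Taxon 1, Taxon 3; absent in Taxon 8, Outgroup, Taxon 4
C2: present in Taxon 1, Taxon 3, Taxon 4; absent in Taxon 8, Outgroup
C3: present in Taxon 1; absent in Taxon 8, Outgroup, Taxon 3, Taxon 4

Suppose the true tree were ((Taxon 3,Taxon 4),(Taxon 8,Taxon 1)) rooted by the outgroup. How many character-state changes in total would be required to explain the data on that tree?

5

Map each character onto ((Taxon 3,Taxon 4),(Taxon 8,Taxon 1)) (rooted by Outgroup) and count the minimum state changes it requires (Fitch parsimony):
C1: 2; C2: 2; C3: 1.
Total tree length = 5.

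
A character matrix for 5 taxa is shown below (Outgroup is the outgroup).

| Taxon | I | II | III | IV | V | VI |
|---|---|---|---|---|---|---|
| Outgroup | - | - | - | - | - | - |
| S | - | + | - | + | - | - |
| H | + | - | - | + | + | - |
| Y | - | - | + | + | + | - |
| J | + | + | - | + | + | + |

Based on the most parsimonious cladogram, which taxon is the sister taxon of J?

H

The outgroup has state '-' for every character, so '+' is the derived state throughout.
I (derived state '+') is shared by H and J — a synapomorphy uniting that clade.
II groups J and S, which is incompatible with the clades supported by the remaining characters; treating it as convergent (homoplasy) costs fewer steps than any alternative tree.
III: derived state '+' in Y only — an autapomorphy, so it tells us nothing about relationships among taxa.
All ingroup taxa share the derived state '+' for IV; it defines the ingroup but does not resolve relationships within it.
Only H, J, and Y show the derived state '+' for V, supporting them as a clade.
VI (derived state '+') is unique to J (autapomorphy; uninformative for grouping).
Most parsimonious ingroup topology: (S,((H,J),Y)).
J and H form a cherry on this tree, so they are sister taxa.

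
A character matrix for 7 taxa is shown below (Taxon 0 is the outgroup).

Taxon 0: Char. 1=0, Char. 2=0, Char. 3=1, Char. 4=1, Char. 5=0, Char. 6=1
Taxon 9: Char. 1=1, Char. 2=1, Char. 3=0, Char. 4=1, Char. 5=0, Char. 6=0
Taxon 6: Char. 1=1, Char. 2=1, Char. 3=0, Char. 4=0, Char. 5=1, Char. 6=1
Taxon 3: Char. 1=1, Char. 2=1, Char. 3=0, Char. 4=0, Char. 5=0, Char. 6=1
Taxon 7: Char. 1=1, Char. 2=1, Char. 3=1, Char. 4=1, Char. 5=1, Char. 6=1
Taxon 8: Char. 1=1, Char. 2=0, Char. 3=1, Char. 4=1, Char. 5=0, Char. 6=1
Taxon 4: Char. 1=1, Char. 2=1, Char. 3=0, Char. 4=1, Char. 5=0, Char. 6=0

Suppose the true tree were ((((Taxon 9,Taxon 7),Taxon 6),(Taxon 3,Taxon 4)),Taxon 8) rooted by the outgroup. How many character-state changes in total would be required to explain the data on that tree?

10

Map each character onto ((((Taxon 9,Taxon 7),Taxon 6),(Taxon 3,Taxon 4)),Taxon 8) (rooted by Taxon 0) and count the minimum state changes it requires (Fitch parsimony):
Char. 1: 1; Char. 2: 1; Char. 3: 2; Char. 4: 2; Char. 5: 2; Char. 6: 2.
Total tree length = 10.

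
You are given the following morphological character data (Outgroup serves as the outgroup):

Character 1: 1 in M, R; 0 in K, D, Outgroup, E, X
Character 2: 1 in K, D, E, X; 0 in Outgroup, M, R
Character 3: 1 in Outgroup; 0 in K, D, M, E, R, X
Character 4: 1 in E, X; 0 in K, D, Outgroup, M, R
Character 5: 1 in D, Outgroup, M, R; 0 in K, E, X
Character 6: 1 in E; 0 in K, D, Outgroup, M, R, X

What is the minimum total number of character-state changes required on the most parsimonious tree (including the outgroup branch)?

6

Character polarity is set by the outgroup: the derived state is whichever differs from the outgroup's state, so for Character 3, Character 5 the derived state is '0', and for the remaining characters it is '1'.
Only M and R show the derived state '1' for Character 1, supporting them as a clade.
Only D, E, K, and X show the derived state '1' for Character 2, supporting them as a clade.
All ingroup taxa share the derived state '0' for Character 3; it defines the ingroup but does not resolve relationships within it.
Only E and X show the derived state '1' for Character 4, supporting them as a clade.
Character 5 (derived state '0') is shared by E, K, and X — a synapomorphy uniting that clade.
Character 6: derived state '1' in E only — an autapomorphy, so it tells us nothing about relationships among taxa.
Most parsimonious ingroup topology: (((K,(E,X)),D),(M,R)).
Changes per character on this tree: Character 1: 1; Character 2: 1; Character 3: 1; Character 4: 1; Character 5: 1; Character 6: 1.
Total = 6.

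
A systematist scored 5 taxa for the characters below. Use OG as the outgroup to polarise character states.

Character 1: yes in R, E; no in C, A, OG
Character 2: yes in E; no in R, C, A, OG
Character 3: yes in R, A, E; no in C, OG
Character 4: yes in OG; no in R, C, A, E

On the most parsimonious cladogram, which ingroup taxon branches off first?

C

Character polarity is set by the outgroup: the derived state is whichever differs from the outgroup's state, so for Character 4 the derived state is 'no', and for the remaining characters it is 'yes'.
Character 1: derived state 'yes' in E and R only — synapomorphy for {E, R}.
Character 2 (derived state 'yes') is unique to E (autapomorphy; uninformative for grouping).
Character 3: derived state 'yes' in A, E, and R only — synapomorphy for {A, E, R}.
Character 4 (derived state 'no') is shared by all ingroup taxa — unites the whole ingroup.
Most parsimonious ingroup topology: (((E,R),A),C).
C is sister to the clade containing all other ingroup taxa, so it is the earliest-diverging (most basal) ingroup lineage.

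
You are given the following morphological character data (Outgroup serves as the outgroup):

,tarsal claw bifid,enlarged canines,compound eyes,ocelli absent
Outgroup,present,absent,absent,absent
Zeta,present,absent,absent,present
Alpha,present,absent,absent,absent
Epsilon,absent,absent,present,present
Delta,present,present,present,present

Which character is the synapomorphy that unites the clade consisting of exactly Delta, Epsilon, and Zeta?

Character polarity is set by the outgroup: the derived state is whichever differs from the outgroup's state, so for tarsal claw bifid the derived state is 'absent', and for the remaining characters it is 'present'.
tarsal claw bifid (derived state 'absent') is unique to Epsilon (autapomorphy; uninformative for grouping).
enlarged canines (derived state 'present') is unique to Delta (autapomorphy; uninformative for grouping).
compound eyes: derived state 'present' in Delta and Epsilon only — synapomorphy for {Delta, Epsilon}.
Only Delta, Epsilon, and Zeta show the derived state 'present' for ocelli absent, supporting them as a clade.
Most parsimonious ingroup topology: ((Zeta,(Epsilon,Delta)),Alpha).
The clade {Delta, Epsilon, Zeta} is supported by ocelli absent: its derived state 'present' occurs in exactly those taxa and in no other taxon (including the outgroup).

ocelli absent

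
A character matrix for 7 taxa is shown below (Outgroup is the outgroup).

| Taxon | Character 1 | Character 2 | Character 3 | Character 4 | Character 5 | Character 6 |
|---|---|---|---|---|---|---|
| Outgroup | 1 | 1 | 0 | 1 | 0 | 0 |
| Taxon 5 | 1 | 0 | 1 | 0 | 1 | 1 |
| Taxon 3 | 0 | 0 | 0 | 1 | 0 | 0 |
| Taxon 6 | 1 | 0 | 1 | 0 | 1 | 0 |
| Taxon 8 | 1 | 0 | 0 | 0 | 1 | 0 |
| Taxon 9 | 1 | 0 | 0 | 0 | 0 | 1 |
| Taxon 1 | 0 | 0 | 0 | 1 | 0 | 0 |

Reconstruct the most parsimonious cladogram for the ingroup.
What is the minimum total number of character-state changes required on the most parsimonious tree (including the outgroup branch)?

Character polarity is set by the outgroup: the derived state is whichever differs from the outgroup's state, so for Character 1, Character 2, Character 4 the derived state is '0', and for the remaining characters it is '1'.
Character 1: derived state '0' in Taxon 1 and Taxon 3 only — synapomorphy for {Taxon 1, Taxon 3}.
Character 2 (derived state '0') is shared by all ingroup taxa — unites the whole ingroup.
Character 3 (derived state '1') is shared by Taxon 5 and Taxon 6 — a synapomorphy uniting that clade.
Only Taxon 5, Taxon 6, Taxon 8, and Taxon 9 show the derived state '0' for Character 4, supporting them as a clade.
Character 5: derived state '1' in Taxon 5, Taxon 6, and Taxon 8 only — synapomorphy for {Taxon 5, Taxon 6, Taxon 8}.
Character 6 groups Taxon 5 and Taxon 9, which is incompatible with the clades supported by the remaining characters; treating it as convergent (homoplasy) costs fewer steps than any alternative tree.
Most parsimonious ingroup topology: ((((Taxon 5,Taxon 6),Taxon 8),Taxon 9),(Taxon 3,Taxon 1)).
Changes per character on this tree: Character 1: 1; Character 2: 1; Character 3: 1; Character 4: 1; Character 5: 1; Character 6: 2.
Total = 7.

7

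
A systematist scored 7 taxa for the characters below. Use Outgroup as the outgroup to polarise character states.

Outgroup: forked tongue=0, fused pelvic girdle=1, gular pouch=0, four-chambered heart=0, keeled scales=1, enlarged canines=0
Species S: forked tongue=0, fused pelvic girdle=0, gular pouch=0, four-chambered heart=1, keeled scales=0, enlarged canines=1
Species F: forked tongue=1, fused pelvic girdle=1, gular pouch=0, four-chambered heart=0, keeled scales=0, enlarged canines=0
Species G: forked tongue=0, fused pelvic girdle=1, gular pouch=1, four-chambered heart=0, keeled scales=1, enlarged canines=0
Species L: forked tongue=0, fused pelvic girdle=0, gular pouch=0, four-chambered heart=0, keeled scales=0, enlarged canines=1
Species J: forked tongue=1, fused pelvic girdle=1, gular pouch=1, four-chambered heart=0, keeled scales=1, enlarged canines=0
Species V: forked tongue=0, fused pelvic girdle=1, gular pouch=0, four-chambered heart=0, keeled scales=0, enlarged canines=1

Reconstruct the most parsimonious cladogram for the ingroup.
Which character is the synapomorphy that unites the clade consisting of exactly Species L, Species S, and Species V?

Character polarity is set by the outgroup: the derived state is whichever differs from the outgroup's state, so for fused pelvic girdle, keeled scales the derived state is '0', and for the remaining characters it is '1'.
forked tongue groups Species F and Species J, which is incompatible with the clades supported by the remaining characters; treating it as convergent (homoplasy) costs fewer steps than any alternative tree.
fused pelvic girdle: derived state '0' in Species L and Species S only — synapomorphy for {Species L, Species S}.
gular pouch: derived state '1' in Species G and Species J only — synapomorphy for {Species G, Species J}.
four-chambered heart: derived state '1' in Species S only — an autapomorphy, so it tells us nothing about relationships among taxa.
keeled scales (derived state '0') is shared by Species F, Species L, Species S, and Species V — a synapomorphy uniting that clade.
enlarged canines: derived state '1' in Species L, Species S, and Species V only — synapomorphy for {Species L, Species S, Species V}.
Most parsimonious ingroup topology: ((((Species S,Species L),Species V),Species F),(Species G,Species J)).
The clade {Species L, Species S, Species V} is supported by enlarged canines: its derived state '1' occurs in exactly those taxa and in no other taxon (including the outgroup).

enlarged canines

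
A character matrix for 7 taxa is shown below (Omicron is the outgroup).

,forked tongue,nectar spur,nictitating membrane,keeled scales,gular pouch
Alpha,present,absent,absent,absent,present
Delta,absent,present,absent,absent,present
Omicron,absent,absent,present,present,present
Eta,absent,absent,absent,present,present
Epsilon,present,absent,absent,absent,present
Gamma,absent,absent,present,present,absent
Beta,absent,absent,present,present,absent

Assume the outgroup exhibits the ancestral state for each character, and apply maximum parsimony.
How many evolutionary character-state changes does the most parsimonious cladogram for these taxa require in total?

5

Character polarity is set by the outgroup: the derived state is whichever differs from the outgroup's state, so for nictitating membrane, keeled scales, gular pouch the derived state is 'absent', and for the remaining characters it is 'present'.
forked tongue: derived state 'present' in Alpha and Epsilon only — synapomorphy for {Alpha, Epsilon}.
nectar spur: derived state 'present' in Delta only — an autapomorphy, so it tells us nothing about relationships among taxa.
nictitating membrane: derived state 'absent' in Alpha, Delta, Epsilon, and Eta only — synapomorphy for {Alpha, Delta, Epsilon, Eta}.
keeled scales (derived state 'absent') is shared by Alpha, Delta, and Epsilon — a synapomorphy uniting that clade.
Only Beta and Gamma show the derived state 'absent' for gular pouch, supporting them as a clade.
Most parsimonious ingroup topology: (((Delta,(Alpha,Epsilon)),Eta),(Gamma,Beta)).
Changes per character on this tree: forked tongue: 1; nectar spur: 1; nictitating membrane: 1; keeled scales: 1; gular pouch: 1.
Total = 5.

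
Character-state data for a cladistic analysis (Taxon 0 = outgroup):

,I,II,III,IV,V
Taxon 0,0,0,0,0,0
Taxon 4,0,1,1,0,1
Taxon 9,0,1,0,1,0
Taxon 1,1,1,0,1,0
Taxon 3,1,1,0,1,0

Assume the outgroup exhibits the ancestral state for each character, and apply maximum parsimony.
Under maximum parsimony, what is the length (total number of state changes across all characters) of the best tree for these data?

5

The outgroup has state '0' for every character, so '1' is the derived state throughout.
I: derived state '1' in Taxon 1 and Taxon 3 only — synapomorphy for {Taxon 1, Taxon 3}.
II (derived state '1') is shared by all ingroup taxa — unites the whole ingroup.
III (derived state '1') is unique to Taxon 4 (autapomorphy; uninformative for grouping).
IV: derived state '1' in Taxon 1, Taxon 3, and Taxon 9 only — synapomorphy for {Taxon 1, Taxon 3, Taxon 9}.
V: derived state '1' in Taxon 4 only — an autapomorphy, so it tells us nothing about relationships among taxa.
Most parsimonious ingroup topology: (((Taxon 1,Taxon 3),Taxon 9),Taxon 4).
Changes per character on this tree: I: 1; II: 1; III: 1; IV: 1; V: 1.
Total = 5.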